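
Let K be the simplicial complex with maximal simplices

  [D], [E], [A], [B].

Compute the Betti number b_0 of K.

b_0 = 4.

Fix the vertex order A < B < D < E and write every simplex with vertices in increasing order. Then dim K = 0 and the simplices of K are:

  0-simplices (4): A, B, D, E

giving chain groups C_0 ≅ Z^4.

Computing H_k = (kernel of ∂_k) / (image of ∂_{k+1}):

  H_0: rank C_0 − rank ∂_1 = 4 − 0 = 4, and there is no ∂_1, so H_0 ≅ Z^4.

Hence the Betti numbers are b_0 = 4.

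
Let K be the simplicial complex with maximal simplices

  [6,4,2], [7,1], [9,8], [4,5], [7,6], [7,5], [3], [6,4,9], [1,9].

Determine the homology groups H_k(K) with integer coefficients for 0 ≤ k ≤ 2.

Fix the vertex order 1 < 2 < 3 < 4 < 5 < 6 < 7 < 8 < 9 and write every simplex with vertices in increasing order. Then dim K = 2 and the simplices of K are:

  0-simplices (9): [1], [2], [3], [4], [5], [6], [7], [8], [9]
  1-simplices (11): [1,7], [1,9], [2,4], [2,6], [4,5], [4,6], [4,9], [5,7], [6,7], [6,9], [8,9]
  2-simplices (2): [2,4,6], [4,6,9]

so the chain groups are C_0 ≅ Z^9, C_1 ≅ Z^11, C_2 ≅ Z^2.

Boundary ∂_1: C_1 → C_0 sends each edge [p,q] (with p < q) to q − p. For instance
  ∂[8,9] = [9] − [8].
The resulting 9×11 matrix has rank 7, and its Smith normal form has invariant factors (1,1,1,1,1,1,1).

Boundary ∂_2: C_2 → C_1 acts by ∂[p,q,r] = [q,r] − [p,r] + [p,q]. For instance
  ∂[2,4,6] = [4,6] − [2,6] + [2,4],
  ∂[4,6,9] = [6,9] − [4,9] + [4,6].
This gives a 11×2 integer matrix of rank 2; reducing to Smith normal form yields diagonal entries (1,1).

Computing H_k = (kernel of ∂_k) / (image of ∂_{k+1}):

  H_0: rank C_0 − rank ∂_1 = 9 − 7 = 2, and the invariant factors of ∂_1 are all 1, so H_0 = Z^2.
  H_1: rank ker ∂_1 − rank ∂_2 = (11 − 7) − 2 = 2, and the invariant factors of ∂_2 are all 1, so H_1 = Z^2.
  H_2: rank ker ∂_2 − rank ∂_3 = (2 − 2) − 0 = 0, and there is no ∂_3, so H_2 = 0.

As a check, the Euler characteristic is 9 − 11 + 2 = 0, which agrees with 2 − 2 + 0 = 0.

H_0 ≅ Z^2,  H_1 ≅ Z^2,  H_2 = 0.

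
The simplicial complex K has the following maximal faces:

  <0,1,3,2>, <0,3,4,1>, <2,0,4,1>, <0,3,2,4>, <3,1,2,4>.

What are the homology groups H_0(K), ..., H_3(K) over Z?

K has 5 vertices, 10 edges, 10 triangles, 5 3-simplices.
rank ∂_0 = 0, rank ∂_1 = 4 ⇒ b_0 = 5 − 0 − 4 = 1; all invariant factors of ∂_1 are 1 so no torsion. So H_0 = Z.
rank ∂_1 = 4, rank ∂_2 = 6 ⇒ b_1 = 10 − 4 − 6 = 0; all invariant factors of ∂_2 are 1 so no torsion. So H_1 = 0.
rank ∂_2 = 6, rank ∂_3 = 4 ⇒ b_2 = 10 − 6 − 4 = 0; all invariant factors of ∂_3 are 1 so no torsion. So H_2 = 0.
rank ∂_3 = 4, rank ∂_4 = 0 ⇒ b_3 = 5 − 4 − 0 = 1. So H_3 = Z.

H_0 ≅ Z,  H_1 = 0,  H_2 = 0,  H_3 ≅ Z.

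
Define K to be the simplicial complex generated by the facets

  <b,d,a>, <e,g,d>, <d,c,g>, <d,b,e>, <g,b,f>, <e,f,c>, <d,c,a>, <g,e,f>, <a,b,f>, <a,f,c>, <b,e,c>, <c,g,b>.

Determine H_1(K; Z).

H_1 ≅ Z_2.

Take the total order a < b < c < d < e < f < g on the vertex set. Then K (dimension 2) consists of the simplices:

  0-simplices (7): a, b, c, d, e, f, g
  1-simplices (18): ab, ac, ad, af, bc, bd, be, bf, bg, cd, ce, cf, cg, de, dg, ef, eg, fg
  2-simplices (12): abd, abf, acd, acf, bce, bcg, bde, bfg, cdg, cef, deg, efg

giving chain groups C_0 ≅ Z^7, C_1 ≅ Z^18, C_2 ≅ Z^12.

∂_1: C_1 → C_0 sends each edge [p,q] (with p < q) to q − p. For instance
  ∂bc = c − b.
The resulting 7×18 matrix has rank 6, and its Smith normal form has invariant factors (1,1,1,1,1,1).

The boundary map ∂_2: C_2 → C_1 sends each 2-simplex [p,q,r] to [q,r] − [p,r] + [p,q]. For instance
  ∂bcg = cg − bg + bc,
  ∂efg = fg − eg + ef.
The 18×12 boundary matrix has rank 12 and Smith normal form diag(1,1,1,1,1,1,1,1,1,1,1,2).

Reading off H_k = ker ∂_k / im ∂_{k+1}:

  H_1: rank ker ∂_1 − rank ∂_2 = (18 − 6) − 12 = 0, and ∂_2 has invariant factor 2 > 1, so H_1 ≅ Z_2.

(K is a triangulation of the real projective plane RP^2.)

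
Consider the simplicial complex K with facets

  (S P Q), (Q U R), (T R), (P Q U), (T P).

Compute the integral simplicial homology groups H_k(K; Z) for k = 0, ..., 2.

H_0 = Z,  H_1 = Z,  H_2 = 0.

Fix the vertex order P < Q < R < S < T < U and write every simplex with vertices in increasing order. Then dim K = 2 and the simplices of K are:

  0-simplices (6): P, Q, R, S, T, U
  1-simplices (9): PQ, PS, PT, PU, QR, QS, QU, RT, RU
  2-simplices (3): PQS, PQU, QRU

Hence C_0 ≅ Z^6, C_1 ≅ Z^9, C_2 ≅ Z^3.

The boundary map ∂_1: C_1 → C_0 maps an edge to its endpoints' difference, ∂[p,q] = q − p. For instance
  ∂QS = S − Q.
As a 6×9 matrix over Z this has rank 5, with invariant factors (1,1,1,1,1).

∂_2: C_2 → C_1 sends each 2-simplex [p,q,r] to [q,r] − [p,r] + [p,q]. For instance
  ∂PQU = QU − PU + PQ,
  ∂PQS = QS − PS + PQ.
The 9×3 boundary matrix has rank 3 and Smith normal form diag(1,1,1).

From H_k ≅ ker(∂_k) / im(∂_{k+1}) we obtain:

  H_0: rank C_0 − rank ∂_1 = 6 − 5 = 1, and the invariant factors of ∂_1 are all 1, so H_0 = Z.
  H_1: rank ker ∂_1 − rank ∂_2 = (9 − 5) − 3 = 1, and the invariant factors of ∂_2 are all 1, so H_1 = Z.
  H_2: rank ker ∂_2 − rank ∂_3 = (3 − 3) − 0 = 0, and there is no ∂_3, so H_2 = 0.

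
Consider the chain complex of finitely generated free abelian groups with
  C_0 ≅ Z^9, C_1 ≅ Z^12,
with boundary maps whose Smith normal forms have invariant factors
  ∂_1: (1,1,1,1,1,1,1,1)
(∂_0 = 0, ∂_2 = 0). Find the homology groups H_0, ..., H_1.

H_0: b_0 = 9 − 0 − 8 = 1; torsion from ∂_1 factors > 1: none. So H_0 = Z.
H_1: b_1 = 12 − 8 − 0 = 4; torsion from ∂_2 factors > 1: none. So H_1 = Z^4.

H_0 = Z,  H_1 = Z^4.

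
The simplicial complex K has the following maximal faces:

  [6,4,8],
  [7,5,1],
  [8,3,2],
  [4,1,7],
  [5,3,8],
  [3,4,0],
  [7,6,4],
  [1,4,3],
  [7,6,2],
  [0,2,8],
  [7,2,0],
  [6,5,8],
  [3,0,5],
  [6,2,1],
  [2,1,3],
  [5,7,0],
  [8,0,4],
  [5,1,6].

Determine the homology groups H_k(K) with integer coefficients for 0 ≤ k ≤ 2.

Order the vertices as 0 < 1 < 2 < 3 < 4 < 5 < 6 < 7 < 8. Listing each simplex with vertices in this order, K has dimension 2 with simplices:

  0-simplices (9): [0], [1], [2], [3], [4], [5], [6], [7], [8]
  1-simplices (27): (27 of them)
  2-simplices (18): [0,2,7], [0,2,8], [0,3,4], [0,3,5], [0,4,8], [0,5,7], [1,2,3], [1,2,6], [1,3,4], [1,4,7], [1,5,6], [1,5,7], [2,3,8], [2,6,7], [3,5,8], [4,6,7], [4,6,8], [5,6,8]

so the chain groups are C_0 ≅ Z^9, C_1 ≅ Z^27, C_2 ≅ Z^18.

Boundary ∂_1: C_1 → C_0 is given by ∂[p,q] = [q] − [p].
This gives a 9×27 integer matrix of rank 8; reducing to Smith normal form yields diagonal entries (1,1,1,1,1,1,1,1).

Boundary ∂_2: C_2 → C_1 sends each 2-simplex [p,q,r] to [q,r] − [p,r] + [p,q]. For instance
  ∂[1,2,6] = [2,6] − [1,6] + [1,2],
  ∂[1,4,7] = [4,7] − [1,7] + [1,4].
The 27×18 boundary matrix has rank 18 and Smith normal form diag(1,1,1,1,1,1,1,1,1,1,1,1,1,1,1,1,1,2).

Computing H_k = (kernel of ∂_k) / (image of ∂_{k+1}):

  H_0: rank C_0 − rank ∂_1 = 9 − 8 = 1, and the invariant factors of ∂_1 are all 1, so H_0 = Z.
  H_1: rank ker ∂_1 − rank ∂_2 = (27 − 8) − 18 = 1, and ∂_2 has invariant factor 2 > 1, so H_1 = Z ⊕ Z/2.
  H_2: rank ker ∂_2 − rank ∂_3 = (18 − 18) − 0 = 0, and there is no ∂_3, so H_2 = 0.

H_0 = Z,  H_1 = Z ⊕ Z/2,  H_2 = 0.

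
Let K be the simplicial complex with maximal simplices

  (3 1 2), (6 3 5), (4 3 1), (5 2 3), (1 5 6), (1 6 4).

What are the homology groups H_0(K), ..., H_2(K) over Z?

H_0 = Z,  H_1 = Z,  H_2 = 0.

Take the total order 1 < 2 < 3 < 4 < 5 < 6 on the vertex set. Then K (dimension 2) consists of the simplices:

  0-simplices (6): [1], [2], [3], [4], [5], [6]
  1-simplices (12): [1,2], [1,3], [1,4], [1,5], [1,6], [2,3], [2,5], [3,4], [3,5], [3,6], [4,6], [5,6]
  2-simplices (6): [1,2,3], [1,3,4], [1,4,6], [1,5,6], [2,3,5], [3,5,6]

Hence C_0 ≅ Z^6, C_1 ≅ Z^12, C_2 ≅ Z^6.

Boundary ∂_1: C_1 → C_0 maps an edge to its endpoints' difference, ∂[p,q] = q − p. For instance
  ∂[1,2] = [2] − [1].
As a 6×12 matrix over Z this has rank 5, with invariant factors (1,1,1,1,1).

∂_2: C_2 → C_1 maps a triangle to the signed sum of its edges. For instance
  ∂[3,5,6] = [5,6] − [3,6] + [3,5],
  ∂[1,4,6] = [4,6] − [1,6] + [1,4].
The resulting 12×6 matrix has rank 6, and its Smith normal form has invariant factors (1,1,1,1,1,1).

Reading off H_k = ker ∂_k / im ∂_{k+1}:

  H_0: rank C_0 − rank ∂_1 = 6 − 5 = 1, and the invariant factors of ∂_1 are all 1, so H_0 = Z.
  H_1: rank ker ∂_1 − rank ∂_2 = (12 − 5) − 6 = 1, and the invariant factors of ∂_2 are all 1, so H_1 = Z.
  H_2: rank ker ∂_2 − rank ∂_3 = (6 − 6) − 0 = 0, and there is no ∂_3, so H_2 = 0.

As a check, the Euler characteristic is 6 − 12 + 6 = 0, which agrees with 1 − 1 + 0 = 0.
(K is a triangulation of the cylinder S^1 x I.)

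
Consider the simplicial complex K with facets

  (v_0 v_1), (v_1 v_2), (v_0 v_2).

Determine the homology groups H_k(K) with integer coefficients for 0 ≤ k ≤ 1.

Order the vertices as v_0 < v_1 < v_2. Listing each simplex with vertices in this order, K has dimension 1 with simplices:

  0-simplices (3): [v_0], [v_1], [v_2]
  1-simplices (3): [v_0,v_1], [v_0,v_2], [v_1,v_2]

so the chain groups are C_0 ≅ Z^3, C_1 ≅ Z^3.

Boundary ∂_1: C_1 → C_0 maps an edge to its endpoints' difference, ∂[p,q] = q − p.
The 3×3 boundary matrix has rank 2 and Smith normal form diag(1,1).

From H_k ≅ ker(∂_k) / im(∂_{k+1}) we obtain:

  H_0: rank C_0 − rank ∂_1 = 3 − 2 = 1, and the invariant factors of ∂_1 are all 1, so H_0 ≅ Z.
  H_1: rank ker ∂_1 − rank ∂_2 = (3 − 2) − 0 = 1, and there is no ∂_2, so H_1 ≅ Z.

(K is a triangulation of the circle S^1.)

H_0 = Z,  H_1 = Z.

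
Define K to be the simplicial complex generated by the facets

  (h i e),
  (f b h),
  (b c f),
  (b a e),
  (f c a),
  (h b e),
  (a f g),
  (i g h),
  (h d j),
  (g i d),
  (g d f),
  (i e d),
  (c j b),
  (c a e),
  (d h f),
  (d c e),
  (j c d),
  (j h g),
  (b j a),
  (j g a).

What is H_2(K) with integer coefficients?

H_2 ≅ 0.

Take the total order a < b < c < d < e < f < g < h < i < j on the vertex set. Then K (dimension 2) consists of the simplices:

  0-simplices (10): a, b, c, d, e, f, g, h, i, j
  1-simplices (30): ab, ac, ae, af, ag, aj, bc, be, bf, bh, bj, cd, ce, cf, cj, de, df, dg, dh, di, dj, eh, ei, fg, fh, gh, gi, gj, hi, hj
  2-simplices (20): abe, abj, ace, acf, afg, agj, bcf, bcj, beh, bfh, cde, cdj, dei, dfg, dfh, dgi, dhj, ehi, ghi, ghj

Hence C_0 ≅ Z^10, C_1 ≅ Z^30, C_2 ≅ Z^20.

Boundary ∂_1: C_1 → C_0 sends each edge [p,q] (with p < q) to q − p. For instance
  ∂gh = h − g.
The resulting 10×30 matrix has rank 9, and its Smith normal form has invariant factors (1,1,1,1,1,1,1,1,1).

∂_2: C_2 → C_1 maps a triangle to the signed sum of its edges. For instance
  ∂dgi = gi − di + dg,
  ∂bcf = cf − bf + bc.
As a 30×20 matrix over Z this has rank 20, with invariant factors (1,1,1,1,1,1,1,1,1,1,1,1,1,1,1,1,1,1,1,2).

Reading off H_k = ker ∂_k / im ∂_{k+1}:

  H_2: rank ker ∂_2 − rank ∂_3 = (20 − 20) − 0 = 0, and there is no ∂_3, so H_2 = 0.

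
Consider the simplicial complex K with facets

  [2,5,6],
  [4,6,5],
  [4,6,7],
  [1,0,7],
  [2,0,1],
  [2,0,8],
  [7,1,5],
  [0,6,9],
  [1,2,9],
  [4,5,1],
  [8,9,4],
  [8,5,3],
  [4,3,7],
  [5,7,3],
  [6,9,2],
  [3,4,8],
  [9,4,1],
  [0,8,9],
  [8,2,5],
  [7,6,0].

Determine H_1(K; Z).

H_1 = Z ⊕ Z/2.

Fix the vertex order 0 < 1 < 2 < 3 < 4 < 5 < 6 < 7 < 8 < 9 and write every simplex with vertices in increasing order. Then dim K = 2 and the simplices of K are:

  0-simplices (10): [0], [1], [2], [3], [4], [5], [6], [7], [8], [9]
  1-simplices (30): (30 of them)
  2-simplices (20): (20 of them)

Hence C_0 ≅ Z^10, C_1 ≅ Z^30, C_2 ≅ Z^20.

Boundary ∂_1: C_1 → C_0 sends each edge [p,q] (with p < q) to q − p. For instance
  ∂[4,8] = [8] − [4].
As a 10×30 matrix over Z this has rank 9, with invariant factors (1,1,1,1,1,1,1,1,1).

The boundary map ∂_2: C_2 → C_1 maps a triangle to the signed sum of its edges. For instance
  ∂[2,5,8] = [5,8] − [2,8] + [2,5],
  ∂[0,8,9] = [8,9] − [0,9] + [0,8].
The 30×20 boundary matrix has rank 20 and Smith normal form diag(1,1,1,1,1,1,1,1,1,1,1,1,1,1,1,1,1,1,1,2).

Computing H_k = (kernel of ∂_k) / (image of ∂_{k+1}):

  H_1: rank ker ∂_1 − rank ∂_2 = (30 − 9) − 20 = 1, and ∂_2 has invariant factor 2 > 1, so H_1 ≅ Z ⊕ Z/2.

(K is a triangulation of the Klein bottle.)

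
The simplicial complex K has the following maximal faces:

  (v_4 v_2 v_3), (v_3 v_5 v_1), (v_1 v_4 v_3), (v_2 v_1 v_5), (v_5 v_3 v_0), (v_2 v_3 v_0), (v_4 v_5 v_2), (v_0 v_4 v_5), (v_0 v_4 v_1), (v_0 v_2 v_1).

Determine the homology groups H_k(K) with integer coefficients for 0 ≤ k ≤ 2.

We work with the vertex ordering v_0 < v_1 < v_2 < v_3 < v_4 < v_5. The simplices of K, each written with vertices in increasing order, are:

  0-simplices (6): [v_0], [v_1], [v_2], [v_3], [v_4], [v_5]
  1-simplices (15): (15 of them)
  2-simplices (10): [v_0,v_1,v_2], [v_0,v_1,v_4], [v_0,v_2,v_3], [v_0,v_3,v_5], [v_0,v_4,v_5], [v_1,v_2,v_5], [v_1,v_3,v_4], [v_1,v_3,v_5], [v_2,v_3,v_4], [v_2,v_4,v_5]

so the chain groups are C_0 ≅ Z^6, C_1 ≅ Z^15, C_2 ≅ Z^10.

The boundary map ∂_1: C_1 → C_0 sends each edge [p,q] (with p < q) to q − p.
The 6×15 boundary matrix has rank 5 and Smith normal form diag(1,1,1,1,1).

Boundary ∂_2: C_2 → C_1 acts by ∂[p,q,r] = [q,r] − [p,r] + [p,q]. For instance
  ∂[v_0,v_1,v_2] = [v_1,v_2] − [v_0,v_2] + [v_0,v_1],
  ∂[v_0,v_4,v_5] = [v_4,v_5] − [v_0,v_5] + [v_0,v_4].
This gives a 15×10 integer matrix of rank 10; reducing to Smith normal form yields diagonal entries (1,1,1,1,1,1,1,1,1,2).

From H_k ≅ ker(∂_k) / im(∂_{k+1}) we obtain:

  H_0: rank C_0 − rank ∂_1 = 6 − 5 = 1, and the invariant factors of ∂_1 are all 1, so H_0 = Z.
  H_1: rank ker ∂_1 − rank ∂_2 = (15 − 5) − 10 = 0, and ∂_2 has invariant factor 2 > 1, so H_1 = Z/2Z.
  H_2: rank ker ∂_2 − rank ∂_3 = (10 − 10) − 0 = 0, and there is no ∂_3, so H_2 = 0.

As a check, the Euler characteristic is 6 − 15 + 10 = 1, which agrees with 1 − 0 + 0 = 1.

H_0 ≅ Z,  H_1 ≅ Z/2Z,  H_2 = 0.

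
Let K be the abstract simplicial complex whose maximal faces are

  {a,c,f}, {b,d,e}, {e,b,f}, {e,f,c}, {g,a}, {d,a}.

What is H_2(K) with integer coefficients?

H_2 = 0.

K has 7 vertices, 11 edges, 4 triangles.
rank ∂_2 = 4, rank ∂_3 = 0 ⇒ b_2 = 4 − 4 − 0 = 0. So H_2 = 0.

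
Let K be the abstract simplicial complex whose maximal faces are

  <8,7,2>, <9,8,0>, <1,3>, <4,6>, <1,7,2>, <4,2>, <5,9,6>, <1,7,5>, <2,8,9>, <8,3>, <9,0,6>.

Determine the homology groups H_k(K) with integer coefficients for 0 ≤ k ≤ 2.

We work with the vertex ordering 0 < 1 < 2 < 3 < 4 < 5 < 6 < 7 < 8 < 9. The simplices of K, each written with vertices in increasing order, are:

  0-simplices (10): [0], [1], [2], [3], [4], [5], [6], [7], [8], [9]
  1-simplices (19): [0,6], [0,8], [0,9], [1,2], [1,3], [1,5], [1,7], [2,4], [2,7], [2,8], [2,9], [3,8], [4,6], [5,6], [5,7], [5,9], [6,9], [7,8], [8,9]
  2-simplices (7): [0,6,9], [0,8,9], [1,2,7], [1,5,7], [2,7,8], [2,8,9], [5,6,9]

giving chain groups C_0 ≅ Z^10, C_1 ≅ Z^19, C_2 ≅ Z^7.

The boundary map ∂_1: C_1 → C_0 is given by ∂[p,q] = [q] − [p]. For instance
  ∂[8,9] = [9] − [8].
This gives a 10×19 integer matrix of rank 9; reducing to Smith normal form yields diagonal entries (1,1,1,1,1,1,1,1,1).

Boundary ∂_2: C_2 → C_1 maps a triangle to the signed sum of its edges. For instance
  ∂[5,6,9] = [6,9] − [5,9] + [5,6],
  ∂[2,7,8] = [7,8] − [2,8] + [2,7].
The resulting 19×7 matrix has rank 7, and its Smith normal form has invariant factors (1,1,1,1,1,1,1).

Reading off H_k = ker ∂_k / im ∂_{k+1}:

  H_0: rank C_0 − rank ∂_1 = 10 − 9 = 1, and the invariant factors of ∂_1 are all 1, so H_0 = Z.
  H_1: rank ker ∂_1 − rank ∂_2 = (19 − 9) − 7 = 3, and the invariant factors of ∂_2 are all 1, so H_1 = Z^3.
  H_2: rank ker ∂_2 − rank ∂_3 = (7 − 7) − 0 = 0, and there is no ∂_3, so H_2 = 0.

H_0 = Z,  H_1 = Z^3,  H_2 = 0.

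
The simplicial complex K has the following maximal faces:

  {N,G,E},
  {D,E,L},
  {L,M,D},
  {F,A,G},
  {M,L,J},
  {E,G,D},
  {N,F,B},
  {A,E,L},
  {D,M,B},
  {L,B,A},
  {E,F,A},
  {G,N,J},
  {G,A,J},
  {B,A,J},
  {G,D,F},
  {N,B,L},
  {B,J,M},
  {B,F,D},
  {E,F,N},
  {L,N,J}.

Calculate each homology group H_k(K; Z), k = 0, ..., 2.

H_0 ≅ Z,  H_1 ≅ Z × Z/2,  H_2 = 0.

Take the total order A < B < D < E < F < G < J < L < M < N on the vertex set. Then K (dimension 2) consists of the simplices:

  0-simplices (10): A, B, D, E, F, G, J, L, M, N
  1-simplices (30): AB, AE, AF, AG, AJ, AL, BD, BF, BJ, BL, BM, BN, DE, DF, DG, DL, DM, EF, EG, EL, EN, FG, FN, GJ, GN, JL, JM, JN, LM, LN
  2-simplices (20): ABJ, ABL, AEF, AEL, AFG, AGJ, BDF, BDM, BFN, BJM, BLN, DEG, DEL, DFG, DLM, EFN, EGN, GJN, JLM, JLN

so the chain groups are C_0 ≅ Z^10, C_1 ≅ Z^30, C_2 ≅ Z^20.

Boundary ∂_1: C_1 → C_0 sends each edge [p,q] (with p < q) to q − p. For instance
  ∂LM = M − L.
This gives a 10×30 integer matrix of rank 9; reducing to Smith normal form yields diagonal entries (1,1,1,1,1,1,1,1,1).

Boundary ∂_2: C_2 → C_1 acts by ∂[p,q,r] = [q,r] − [p,r] + [p,q]. For instance
  ∂DLM = LM − DM + DL,
  ∂ABJ = BJ − AJ + AB.
The 30×20 boundary matrix has rank 20 and Smith normal form diag(1,1,1,1,1,1,1,1,1,1,1,1,1,1,1,1,1,1,1,2).

From H_k ≅ ker(∂_k) / im(∂_{k+1}) we obtain:

  H_0: rank C_0 − rank ∂_1 = 10 − 9 = 1, and the invariant factors of ∂_1 are all 1, so H_0 ≅ Z.
  H_1: rank ker ∂_1 − rank ∂_2 = (30 − 9) − 20 = 1, and ∂_2 has invariant factor 2 > 1, so H_1 ≅ Z × Z/2.
  H_2: rank ker ∂_2 − rank ∂_3 = (20 − 20) − 0 = 0, and there is no ∂_3, so H_2 ≅ 0.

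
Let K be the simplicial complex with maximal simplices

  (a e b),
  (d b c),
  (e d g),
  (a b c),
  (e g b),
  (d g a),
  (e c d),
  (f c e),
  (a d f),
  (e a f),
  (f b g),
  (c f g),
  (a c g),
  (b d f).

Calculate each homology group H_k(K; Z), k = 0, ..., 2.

Take the total order a < b < c < d < e < f < g on the vertex set. Then K (dimension 2) consists of the simplices:

  0-simplices (7): a, b, c, d, e, f, g
  1-simplices (21): ab, ac, ad, ae, af, ag, bc, bd, be, bf, bg, cd, ce, cf, cg, de, df, dg, ef, eg, fg
  2-simplices (14): abc, abe, acg, adf, adg, aef, bcd, bdf, beg, bfg, cde, cef, cfg, deg

so the chain groups are C_0 ≅ Z^7, C_1 ≅ Z^21, C_2 ≅ Z^14.

∂_1: C_1 → C_0 sends each edge [p,q] (with p < q) to q − p. For instance
  ∂bf = f − b.
The resulting 7×21 matrix has rank 6, and its Smith normal form has invariant factors (1,1,1,1,1,1).

∂_2: C_2 → C_1 sends each 2-simplex [p,q,r] to [q,r] − [p,r] + [p,q]. For instance
  ∂deg = eg − dg + de,
  ∂acg = cg − ag + ac.
The 21×14 boundary matrix has rank 13 and Smith normal form diag(1,1,1,1,1,1,1,1,1,1,1,1,1).

Reading off H_k = ker ∂_k / im ∂_{k+1}:

  H_0: rank C_0 − rank ∂_1 = 7 − 6 = 1, and the invariant factors of ∂_1 are all 1, so H_0 ≅ Z.
  H_1: rank ker ∂_1 − rank ∂_2 = (21 − 6) − 13 = 2, and the invariant factors of ∂_2 are all 1, so H_1 ≅ Z^2.
  H_2: rank ker ∂_2 − rank ∂_3 = (14 − 13) − 0 = 1, and there is no ∂_3, so H_2 ≅ Z.

As a check, the Euler characteristic is 7 − 21 + 14 = 0, which agrees with 1 − 2 + 1 = 0.
(K is a triangulation of the torus T^2.)

H_0 = Z,  H_1 = Z^2,  H_2 = Z.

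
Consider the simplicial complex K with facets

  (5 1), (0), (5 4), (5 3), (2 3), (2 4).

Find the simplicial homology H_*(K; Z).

H_0 = Z^2,  H_1 = Z.

K has 6 vertices, 5 edges.
rank ∂_0 = 0, rank ∂_1 = 4 ⇒ b_0 = 6 − 0 − 4 = 2; all invariant factors of ∂_1 are 1 so no torsion. So H_0 = Z^2.
rank ∂_1 = 4, rank ∂_2 = 0 ⇒ b_1 = 5 − 4 − 0 = 1. So H_1 = Z.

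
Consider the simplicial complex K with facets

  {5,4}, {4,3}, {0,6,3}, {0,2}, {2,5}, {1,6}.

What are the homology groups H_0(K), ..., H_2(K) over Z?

H_0 ≅ Z,  H_1 ≅ Z,  H_2 = 0.

Take the total order 0 < 1 < 2 < 3 < 4 < 5 < 6 on the vertex set. Then K (dimension 2) consists of the simplices:

  0-simplices (7): [0], [1], [2], [3], [4], [5], [6]
  1-simplices (8): [0,2], [0,3], [0,6], [1,6], [2,5], [3,4], [3,6], [4,5]
  2-simplices (1): [0,3,6]

giving chain groups C_0 ≅ Z^7, C_1 ≅ Z^8, C_2 ≅ Z^1.

The boundary map ∂_1: C_1 → C_0 sends each edge [p,q] (with p < q) to q − p.
As a 7×8 matrix over Z this has rank 6, with invariant factors (1,1,1,1,1,1).

Boundary ∂_2: C_2 → C_1 maps a triangle to the signed sum of its edges. For instance
  ∂[0,3,6] = [3,6] − [0,6] + [0,3].
As a 8×1 matrix over Z this has rank 1, with invariant factors (1).

Computing H_k = (kernel of ∂_k) / (image of ∂_{k+1}):

  H_0: rank C_0 − rank ∂_1 = 7 − 6 = 1, and the invariant factors of ∂_1 are all 1, so H_0 = Z.
  H_1: rank ker ∂_1 − rank ∂_2 = (8 − 6) − 1 = 1, and the invariant factors of ∂_2 are all 1, so H_1 = Z.
  H_2: rank ker ∂_2 − rank ∂_3 = (1 − 1) − 0 = 0, and there is no ∂_3, so H_2 = 0.

As a check, the Euler characteristic is 7 − 8 + 1 = 0, which agrees with 1 − 1 + 0 = 0.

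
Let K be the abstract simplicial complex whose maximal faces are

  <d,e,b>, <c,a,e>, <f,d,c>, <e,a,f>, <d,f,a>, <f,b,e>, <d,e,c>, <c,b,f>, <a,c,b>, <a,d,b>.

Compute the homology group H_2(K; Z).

H_2 = 0.

Fix the vertex order a < b < c < d < e < f and write every simplex with vertices in increasing order. Then dim K = 2 and the simplices of K are:

  0-simplices (6): a, b, c, d, e, f
  1-simplices (15): ab, ac, ad, ae, af, bc, bd, be, bf, cd, ce, cf, de, df, ef
  2-simplices (10): abc, abd, ace, adf, aef, bcf, bde, bef, cde, cdf

so the chain groups are C_0 ≅ Z^6, C_1 ≅ Z^15, C_2 ≅ Z^10.

∂_1: C_1 → C_0 sends each edge [p,q] (with p < q) to q − p. For instance
  ∂bc = c − b.
The resulting 6×15 matrix has rank 5, and its Smith normal form has invariant factors (1,1,1,1,1).

∂_2: C_2 → C_1 maps a triangle to the signed sum of its edges. For instance
  ∂aef = ef − af + ae,
  ∂cde = de − ce + cd.
The resulting 15×10 matrix has rank 10, and its Smith normal form has invariant factors (1,1,1,1,1,1,1,1,1,2).

Reading off H_k = ker ∂_k / im ∂_{k+1}:

  H_2: rank ker ∂_2 − rank ∂_3 = (10 − 10) − 0 = 0, and there is no ∂_3, so H_2 ≅ 0.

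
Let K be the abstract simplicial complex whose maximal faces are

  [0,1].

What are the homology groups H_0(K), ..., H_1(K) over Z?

H_0 ≅ Z,  H_1 = 0.

Order the vertices as 0 < 1. Listing each simplex with vertices in this order, K has dimension 1 with simplices:

  0-simplices (2): [0], [1]
  1-simplices (1): [0,1]

Hence C_0 ≅ Z^2, C_1 ≅ Z^1.

Boundary ∂_1: C_1 → C_0 maps an edge to its endpoints' difference, ∂[p,q] = q − p. For instance
  ∂[0,1] = [1] − [0].
The resulting 2×1 matrix has rank 1, and its Smith normal form has invariant factors (1).

Now H_k = ker ∂_k / im ∂_{k+1}, so:

  H_0: rank C_0 − rank ∂_1 = 2 − 1 = 1, and the invariant factors of ∂_1 are all 1, so H_0 = Z.
  H_1: rank ker ∂_1 − rank ∂_2 = (1 − 1) − 0 = 0, and there is no ∂_2, so H_1 = 0.

As a check, the Euler characteristic is 2 − 1 = 1, which agrees with 1 − 0 = 1.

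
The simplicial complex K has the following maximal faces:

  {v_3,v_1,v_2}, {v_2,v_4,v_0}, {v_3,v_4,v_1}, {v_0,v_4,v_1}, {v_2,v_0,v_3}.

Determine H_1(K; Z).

H_1 = Z.

Take the total order v_0 < v_1 < v_2 < v_3 < v_4 on the vertex set. Then K (dimension 2) consists of the simplices:

  0-simplices (5): [v_0], [v_1], [v_2], [v_3], [v_4]
  1-simplices (10): [v_0,v_1], [v_0,v_2], [v_0,v_3], [v_0,v_4], [v_1,v_2], [v_1,v_3], [v_1,v_4], [v_2,v_3], [v_2,v_4], [v_3,v_4]
  2-simplices (5): [v_0,v_1,v_4], [v_0,v_2,v_3], [v_0,v_2,v_4], [v_1,v_2,v_3], [v_1,v_3,v_4]

so the chain groups are C_0 ≅ Z^5, C_1 ≅ Z^10, C_2 ≅ Z^5.

The boundary map ∂_1: C_1 → C_0 maps an edge to its endpoints' difference, ∂[p,q] = q − p. For instance
  ∂[v_2,v_4] = [v_4] − [v_2].
The resulting 5×10 matrix has rank 4, and its Smith normal form has invariant factors (1,1,1,1).

The boundary map ∂_2: C_2 → C_1 sends each 2-simplex [p,q,r] to [q,r] − [p,r] + [p,q]. For instance
  ∂[v_0,v_1,v_4] = [v_1,v_4] − [v_0,v_4] + [v_0,v_1],
  ∂[v_1,v_3,v_4] = [v_3,v_4] − [v_1,v_4] + [v_1,v_3].
This gives a 10×5 integer matrix of rank 5; reducing to Smith normal form yields diagonal entries (1,1,1,1,1).

From H_k ≅ ker(∂_k) / im(∂_{k+1}) we obtain:

  H_1: rank ker ∂_1 − rank ∂_2 = (10 − 4) − 5 = 1, and the invariant factors of ∂_2 are all 1, so H_1 = Z.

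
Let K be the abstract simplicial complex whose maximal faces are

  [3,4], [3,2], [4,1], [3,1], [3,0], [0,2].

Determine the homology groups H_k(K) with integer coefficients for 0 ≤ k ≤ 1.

H_0 = Z,  H_1 = Z^2.

We work with the vertex ordering 0 < 1 < 2 < 3 < 4. The simplices of K, each written with vertices in increasing order, are:

  0-simplices (5): [0], [1], [2], [3], [4]
  1-simplices (6): [0,2], [0,3], [1,3], [1,4], [2,3], [3,4]

Hence C_0 ≅ Z^5, C_1 ≅ Z^6.

The boundary map ∂_1: C_1 → C_0 maps an edge to its endpoints' difference, ∂[p,q] = q − p.
The 5×6 boundary matrix has rank 4 and Smith normal form diag(1,1,1,1).

Reading off H_k = ker ∂_k / im ∂_{k+1}:

  H_0: rank C_0 − rank ∂_1 = 5 − 4 = 1, and the invariant factors of ∂_1 are all 1, so H_0 = Z.
  H_1: rank ker ∂_1 − rank ∂_2 = (6 − 4) − 0 = 2, and there is no ∂_2, so H_1 = Z^2.

(K is a triangulation of a wedge of 2 circles.)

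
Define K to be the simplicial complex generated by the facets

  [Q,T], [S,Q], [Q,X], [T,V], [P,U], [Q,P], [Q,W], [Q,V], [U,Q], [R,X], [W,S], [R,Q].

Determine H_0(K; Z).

H_0 ≅ Z.

Fix the vertex order P < Q < R < S < T < U < V < W < X and write every simplex with vertices in increasing order. Then dim K = 1 and the simplices of K are:

  0-simplices (9): P, Q, R, S, T, U, V, W, X
  1-simplices (12): PQ, PU, QR, QS, QT, QU, QV, QW, QX, RX, SW, TV

giving chain groups C_0 ≅ Z^9, C_1 ≅ Z^12.

Boundary ∂_1: C_1 → C_0 maps an edge to its endpoints' difference, ∂[p,q] = q − p. For instance
  ∂QU = U − Q.
The 9×12 boundary matrix has rank 8 and Smith normal form diag(1,1,1,1,1,1,1,1).

Reading off H_k = ker ∂_k / im ∂_{k+1}:

  H_0: rank C_0 − rank ∂_1 = 9 − 8 = 1, and the invariant factors of ∂_1 are all 1, so H_0 = Z.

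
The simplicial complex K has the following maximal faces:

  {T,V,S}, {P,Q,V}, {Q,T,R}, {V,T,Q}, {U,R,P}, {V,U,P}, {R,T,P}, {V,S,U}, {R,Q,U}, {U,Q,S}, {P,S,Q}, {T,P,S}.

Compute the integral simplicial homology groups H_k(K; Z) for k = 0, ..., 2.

H_0 = Z,  H_1 = Z/2,  H_2 = 0.

K has 7 vertices, 18 edges, 12 triangles.
rank ∂_0 = 0, rank ∂_1 = 6 ⇒ b_0 = 7 − 0 − 6 = 1; all invariant factors of ∂_1 are 1 so no torsion. So H_0 = Z.
rank ∂_1 = 6, rank ∂_2 = 12 ⇒ b_1 = 18 − 6 − 12 = 0; ∂_2 has invariant factor(s) [2] giving torsion. So H_1 = Z/2.
rank ∂_2 = 12, rank ∂_3 = 0 ⇒ b_2 = 12 − 12 − 0 = 0. So H_2 = 0.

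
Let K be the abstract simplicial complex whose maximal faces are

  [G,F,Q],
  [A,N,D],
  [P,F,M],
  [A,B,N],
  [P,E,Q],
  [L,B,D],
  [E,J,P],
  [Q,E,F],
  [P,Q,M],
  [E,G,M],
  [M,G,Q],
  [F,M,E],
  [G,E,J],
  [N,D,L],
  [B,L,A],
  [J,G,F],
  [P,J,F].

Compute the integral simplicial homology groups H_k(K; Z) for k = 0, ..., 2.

H_0 ≅ Z^2,  H_1 ≅ Z ⊕ Z/2,  H_2 = 0.

Fix the vertex order A < B < D < E < F < G < J < L < M < N < P < Q and write every simplex with vertices in increasing order. Then dim K = 2 and the simplices of K are:

  0-simplices (12): A, B, D, E, F, G, J, L, M, N, P, Q
  1-simplices (28): AB, AD, AL, AN, BD, BL, BN, DL, DN, EF, EG, EJ, EM, EP, EQ, FG, FJ, FM, FP, FQ, GJ, GM, GQ, JP, LN, MP, MQ, PQ
  2-simplices (17): ABL, ABN, ADN, BDL, DLN, EFM, EFQ, EGJ, EGM, EJP, EPQ, FGJ, FGQ, FJP, FMP, GMQ, MPQ

so the chain groups are C_0 ≅ Z^12, C_1 ≅ Z^28, C_2 ≅ Z^17.

Boundary ∂_1: C_1 → C_0 is given by ∂[p,q] = [q] − [p].
The resulting 12×28 matrix has rank 10, and its Smith normal form has invariant factors (1,1,1,1,1,1,1,1,1,1).

The boundary map ∂_2: C_2 → C_1 maps a triangle to the signed sum of its edges. For instance
  ∂EGJ = GJ − EJ + EG,
  ∂FJP = JP − FP + FJ.
This gives a 28×17 integer matrix of rank 17; reducing to Smith normal form yields diagonal entries (1,1,1,1,1,1,1,1,1,1,1,1,1,1,1,1,2).

Computing H_k = (kernel of ∂_k) / (image of ∂_{k+1}):

  H_0: rank C_0 − rank ∂_1 = 12 − 10 = 2, and the invariant factors of ∂_1 are all 1, so H_0 = Z^2.
  H_1: rank ker ∂_1 − rank ∂_2 = (28 − 10) − 17 = 1, and ∂_2 has invariant factor 2 > 1, so H_1 = Z ⊕ Z/2.
  H_2: rank ker ∂_2 − rank ∂_3 = (17 − 17) − 0 = 0, and there is no ∂_3, so H_2 = 0.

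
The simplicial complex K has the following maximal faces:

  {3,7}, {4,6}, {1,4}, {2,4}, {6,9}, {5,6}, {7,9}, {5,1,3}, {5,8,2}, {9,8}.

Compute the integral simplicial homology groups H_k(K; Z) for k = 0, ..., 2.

H_0 = Z,  H_1 = Z^4,  H_2 = 0.

Take the total order 1 < 2 < 3 < 4 < 5 < 6 < 7 < 8 < 9 on the vertex set. Then K (dimension 2) consists of the simplices:

  0-simplices (9): [1], [2], [3], [4], [5], [6], [7], [8], [9]
  1-simplices (14): [1,3], [1,4], [1,5], [2,4], [2,5], [2,8], [3,5], [3,7], [4,6], [5,6], [5,8], [6,9], [7,9], [8,9]
  2-simplices (2): [1,3,5], [2,5,8]

so the chain groups are C_0 ≅ Z^9, C_1 ≅ Z^14, C_2 ≅ Z^2.

The boundary map ∂_1: C_1 → C_0 sends each edge [p,q] (with p < q) to q − p. For instance
  ∂[7,9] = [9] − [7].
This gives a 9×14 integer matrix of rank 8; reducing to Smith normal form yields diagonal entries (1,1,1,1,1,1,1,1).

∂_2: C_2 → C_1 acts by ∂[p,q,r] = [q,r] − [p,r] + [p,q]. For instance
  ∂[2,5,8] = [5,8] − [2,8] + [2,5],
  ∂[1,3,5] = [3,5] − [1,5] + [1,3].
As a 14×2 matrix over Z this has rank 2, with invariant factors (1,1).

From H_k ≅ ker(∂_k) / im(∂_{k+1}) we obtain:

  H_0: rank C_0 − rank ∂_1 = 9 − 8 = 1, and the invariant factors of ∂_1 are all 1, so H_0 = Z.
  H_1: rank ker ∂_1 − rank ∂_2 = (14 − 8) − 2 = 4, and the invariant factors of ∂_2 are all 1, so H_1 = Z^4.
  H_2: rank ker ∂_2 − rank ∂_3 = (2 − 2) − 0 = 0, and there is no ∂_3, so H_2 = 0.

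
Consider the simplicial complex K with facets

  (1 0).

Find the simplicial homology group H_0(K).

H_0 = Z.

We work with the vertex ordering 0 < 1. The simplices of K, each written with vertices in increasing order, are:

  0-simplices (2): [0], [1]
  1-simplices (1): [0,1]

giving chain groups C_0 ≅ Z^2, C_1 ≅ Z^1.

Boundary ∂_1: C_1 → C_0 is given by ∂[p,q] = [q] − [p].
This gives a 2×1 integer matrix of rank 1; reducing to Smith normal form yields diagonal entries (1).

From H_k ≅ ker(∂_k) / im(∂_{k+1}) we obtain:

  H_0: rank C_0 − rank ∂_1 = 2 − 1 = 1, and the invariant factors of ∂_1 are all 1, so H_0 = Z.

(K is a triangulation of the 1-simplex.)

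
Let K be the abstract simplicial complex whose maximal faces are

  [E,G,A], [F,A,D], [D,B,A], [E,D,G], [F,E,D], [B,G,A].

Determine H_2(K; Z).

H_2 = 0.

Order the vertices as A < B < D < E < F < G. Listing each simplex with vertices in this order, K has dimension 2 with simplices:

  0-simplices (6): A, B, D, E, F, G
  1-simplices (12): AB, AD, AE, AF, AG, BD, BG, DE, DF, DG, EF, EG
  2-simplices (6): ABD, ABG, ADF, AEG, DEF, DEG

giving chain groups C_0 ≅ Z^6, C_1 ≅ Z^12, C_2 ≅ Z^6.

Boundary ∂_1: C_1 → C_0 maps an edge to its endpoints' difference, ∂[p,q] = q − p. For instance
  ∂AD = D − A.
This gives a 6×12 integer matrix of rank 5; reducing to Smith normal form yields diagonal entries (1,1,1,1,1).

Boundary ∂_2: C_2 → C_1 sends each 2-simplex [p,q,r] to [q,r] − [p,r] + [p,q]. For instance
  ∂DEF = EF − DF + DE,
  ∂DEG = EG − DG + DE.
This gives a 12×6 integer matrix of rank 6; reducing to Smith normal form yields diagonal entries (1,1,1,1,1,1).

From H_k ≅ ker(∂_k) / im(∂_{k+1}) we obtain:

  H_2: rank ker ∂_2 − rank ∂_3 = (6 − 6) − 0 = 0, and there is no ∂_3, so H_2 ≅ 0.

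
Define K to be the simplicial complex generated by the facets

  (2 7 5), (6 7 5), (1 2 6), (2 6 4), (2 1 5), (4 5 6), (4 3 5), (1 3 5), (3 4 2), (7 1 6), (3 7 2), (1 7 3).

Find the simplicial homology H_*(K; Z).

Fix the vertex order 1 < 2 < 3 < 4 < 5 < 6 < 7 and write every simplex with vertices in increasing order. Then dim K = 2 and the simplices of K are:

  0-simplices (7): [1], [2], [3], [4], [5], [6], [7]
  1-simplices (18): [1,2], [1,3], [1,5], [1,6], [1,7], [2,3], [2,4], [2,5], [2,6], [2,7], [3,4], [3,5], [3,7], [4,5], [4,6], [5,6], [5,7], [6,7]
  2-simplices (12): [1,2,5], [1,2,6], [1,3,5], [1,3,7], [1,6,7], [2,3,4], [2,3,7], [2,4,6], [2,5,7], [3,4,5], [4,5,6], [5,6,7]

Hence C_0 ≅ Z^7, C_1 ≅ Z^18, C_2 ≅ Z^12.

The boundary map ∂_1: C_1 → C_0 is given by ∂[p,q] = [q] − [p].
This gives a 7×18 integer matrix of rank 6; reducing to Smith normal form yields diagonal entries (1,1,1,1,1,1).

∂_2: C_2 → C_1 maps a triangle to the signed sum of its edges. For instance
  ∂[5,6,7] = [6,7] − [5,7] + [5,6],
  ∂[2,5,7] = [5,7] − [2,7] + [2,5].
The resulting 18×12 matrix has rank 12, and its Smith normal form has invariant factors (1,1,1,1,1,1,1,1,1,1,1,2).

From H_k ≅ ker(∂_k) / im(∂_{k+1}) we obtain:

  H_0: rank C_0 − rank ∂_1 = 7 − 6 = 1, and the invariant factors of ∂_1 are all 1, so H_0 = Z.
  H_1: rank ker ∂_1 − rank ∂_2 = (18 − 6) − 12 = 0, and ∂_2 has invariant factor 2 > 1, so H_1 = Z/2.
  H_2: rank ker ∂_2 − rank ∂_3 = (12 − 12) − 0 = 0, and there is no ∂_3, so H_2 = 0.

As a check, the Euler characteristic is 7 − 18 + 12 = 1, which agrees with 1 − 0 + 0 = 1.

H_0 ≅ Z,  H_1 ≅ Z/2,  H_2 = 0.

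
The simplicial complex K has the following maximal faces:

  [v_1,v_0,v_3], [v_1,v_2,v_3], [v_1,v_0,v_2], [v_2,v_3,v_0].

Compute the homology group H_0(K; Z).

K has 4 vertices, 6 edges, 4 triangles.
rank ∂_0 = 0, rank ∂_1 = 3 ⇒ b_0 = 4 − 0 − 3 = 1; all invariant factors of ∂_1 are 1 so no torsion. So H_0 = Z.

H_0 = Z.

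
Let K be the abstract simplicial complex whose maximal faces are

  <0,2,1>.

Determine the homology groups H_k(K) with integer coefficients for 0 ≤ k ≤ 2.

Take the total order 0 < 1 < 2 on the vertex set. Then K (dimension 2) consists of the simplices:

  0-simplices (3): [0], [1], [2]
  1-simplices (3): [0,1], [0,2], [1,2]
  2-simplices (1): [0,1,2]

so the chain groups are C_0 ≅ Z^3, C_1 ≅ Z^3, C_2 ≅ Z^1.

The boundary map ∂_1: C_1 → C_0 maps an edge to its endpoints' difference, ∂[p,q] = q − p. For instance
  ∂[1,2] = [2] − [1].
The 3×3 boundary matrix has rank 2 and Smith normal form diag(1,1).

The boundary map ∂_2: C_2 → C_1 acts by ∂[p,q,r] = [q,r] − [p,r] + [p,q]. For instance
  ∂[0,1,2] = [1,2] − [0,2] + [0,1].
This gives a 3×1 integer matrix of rank 1; reducing to Smith normal form yields diagonal entries (1).

Reading off H_k = ker ∂_k / im ∂_{k+1}:

  H_0: rank C_0 − rank ∂_1 = 3 − 2 = 1, and the invariant factors of ∂_1 are all 1, so H_0 ≅ Z.
  H_1: rank ker ∂_1 − rank ∂_2 = (3 − 2) − 1 = 0, and the invariant factors of ∂_2 are all 1, so H_1 ≅ 0.
  H_2: rank ker ∂_2 − rank ∂_3 = (1 − 1) − 0 = 0, and there is no ∂_3, so H_2 ≅ 0.

As a check, the Euler characteristic is 3 − 3 + 1 = 1, which agrees with 1 − 0 + 0 = 1.

H_0 ≅ Z,  H_1 = 0,  H_2 = 0.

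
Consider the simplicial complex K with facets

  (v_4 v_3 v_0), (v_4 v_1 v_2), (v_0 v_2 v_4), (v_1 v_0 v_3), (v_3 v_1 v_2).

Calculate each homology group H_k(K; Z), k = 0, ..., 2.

H_0 = Z,  H_1 = Z,  H_2 = 0.

K has 5 vertices, 10 edges, 5 triangles.
rank ∂_0 = 0, rank ∂_1 = 4 ⇒ b_0 = 5 − 0 − 4 = 1; all invariant factors of ∂_1 are 1 so no torsion. So H_0 = Z.
rank ∂_1 = 4, rank ∂_2 = 5 ⇒ b_1 = 10 − 4 − 5 = 1; all invariant factors of ∂_2 are 1 so no torsion. So H_1 = Z.
rank ∂_2 = 5, rank ∂_3 = 0 ⇒ b_2 = 5 − 5 − 0 = 0. So H_2 = 0.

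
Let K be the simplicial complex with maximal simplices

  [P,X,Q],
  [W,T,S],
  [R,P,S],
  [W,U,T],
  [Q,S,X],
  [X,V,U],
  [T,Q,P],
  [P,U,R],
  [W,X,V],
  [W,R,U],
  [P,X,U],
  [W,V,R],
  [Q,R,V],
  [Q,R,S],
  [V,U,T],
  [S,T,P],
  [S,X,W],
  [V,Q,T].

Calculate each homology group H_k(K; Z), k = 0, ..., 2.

Fix the vertex order P < Q < R < S < T < U < V < W < X and write every simplex with vertices in increasing order. Then dim K = 2 and the simplices of K are:

  0-simplices (9): P, Q, R, S, T, U, V, W, X
  1-simplices (27): PQ, PR, PS, PT, PU, PX, QR, QS, QT, QV, QX, RS, RU, RV, RW, ST, SW, SX, TU, TV, TW, UV, UW, UX, VW, VX, WX
  2-simplices (18): PQT, PQX, PRS, PRU, PST, PUX, QRS, QRV, QSX, QTV, RUW, RVW, STW, SWX, TUV, TUW, UVX, VWX

so the chain groups are C_0 ≅ Z^9, C_1 ≅ Z^27, C_2 ≅ Z^18.

The boundary map ∂_1: C_1 → C_0 sends each edge [p,q] (with p < q) to q − p.
As a 9×27 matrix over Z this has rank 8, with invariant factors (1,1,1,1,1,1,1,1).

Boundary ∂_2: C_2 → C_1 acts by ∂[p,q,r] = [q,r] − [p,r] + [p,q]. For instance
  ∂RVW = VW − RW + RV,
  ∂PQT = QT − PT + PQ.
This gives a 27×18 integer matrix of rank 18; reducing to Smith normal form yields diagonal entries (1,1,1,1,1,1,1,1,1,1,1,1,1,1,1,1,1,2).

Now H_k = ker ∂_k / im ∂_{k+1}, so:

  H_0: rank C_0 − rank ∂_1 = 9 − 8 = 1, and the invariant factors of ∂_1 are all 1, so H_0 = Z.
  H_1: rank ker ∂_1 − rank ∂_2 = (27 − 8) − 18 = 1, and ∂_2 has invariant factor 2 > 1, so H_1 = Z ⊕ Z/2Z.
  H_2: rank ker ∂_2 − rank ∂_3 = (18 − 18) − 0 = 0, and there is no ∂_3, so H_2 = 0.

H_0 = Z,  H_1 = Z ⊕ Z/2Z,  H_2 = 0.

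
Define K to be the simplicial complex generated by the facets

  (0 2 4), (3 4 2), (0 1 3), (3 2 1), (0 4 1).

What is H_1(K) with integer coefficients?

H_1 ≅ Z.

We work with the vertex ordering 0 < 1 < 2 < 3 < 4. The simplices of K, each written with vertices in increasing order, are:

  0-simplices (5): [0], [1], [2], [3], [4]
  1-simplices (10): [0,1], [0,2], [0,3], [0,4], [1,2], [1,3], [1,4], [2,3], [2,4], [3,4]
  2-simplices (5): [0,1,3], [0,1,4], [0,2,4], [1,2,3], [2,3,4]

Hence C_0 ≅ Z^5, C_1 ≅ Z^10, C_2 ≅ Z^5.

The boundary map ∂_1: C_1 → C_0 maps an edge to its endpoints' difference, ∂[p,q] = q − p.
As a 5×10 matrix over Z this has rank 4, with invariant factors (1,1,1,1).

The boundary map ∂_2: C_2 → C_1 maps a triangle to the signed sum of its edges. For instance
  ∂[1,2,3] = [2,3] − [1,3] + [1,2],
  ∂[0,1,3] = [1,3] − [0,3] + [0,1].
As a 10×5 matrix over Z this has rank 5, with invariant factors (1,1,1,1,1).

From H_k ≅ ker(∂_k) / im(∂_{k+1}) we obtain:

  H_1: rank ker ∂_1 − rank ∂_2 = (10 − 4) − 5 = 1, and the invariant factors of ∂_2 are all 1, so H_1 ≅ Z.

(K is a triangulation of the Möbius band.)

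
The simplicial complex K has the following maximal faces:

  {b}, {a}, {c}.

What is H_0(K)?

H_0 ≅ Z^3.

Order the vertices as a < b < c. Listing each simplex with vertices in this order, K has dimension 0 with simplices:

  0-simplices (3): a, b, c

giving chain groups C_0 ≅ Z^3.

Reading off H_k = ker ∂_k / im ∂_{k+1}:

  H_0: rank C_0 − rank ∂_1 = 3 − 0 = 3, and there is no ∂_1, so H_0 = Z^3.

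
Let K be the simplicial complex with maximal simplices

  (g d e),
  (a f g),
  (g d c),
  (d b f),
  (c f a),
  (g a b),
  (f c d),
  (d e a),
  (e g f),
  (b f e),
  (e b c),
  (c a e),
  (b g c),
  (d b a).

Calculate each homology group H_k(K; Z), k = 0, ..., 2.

H_0 = Z,  H_1 = Z^2,  H_2 = Z.

We work with the vertex ordering a < b < c < d < e < f < g. The simplices of K, each written with vertices in increasing order, are:

  0-simplices (7): a, b, c, d, e, f, g
  1-simplices (21): ab, ac, ad, ae, af, ag, bc, bd, be, bf, bg, cd, ce, cf, cg, de, df, dg, ef, eg, fg
  2-simplices (14): abd, abg, ace, acf, ade, afg, bce, bcg, bdf, bef, cdf, cdg, deg, efg

Hence C_0 ≅ Z^7, C_1 ≅ Z^21, C_2 ≅ Z^14.

Boundary ∂_1: C_1 → C_0 sends each edge [p,q] (with p < q) to q − p.
The 7×21 boundary matrix has rank 6 and Smith normal form diag(1,1,1,1,1,1).

∂_2: C_2 → C_1 sends each 2-simplex [p,q,r] to [q,r] − [p,r] + [p,q]. For instance
  ∂deg = eg − dg + de,
  ∂cdg = dg − cg + cd.
The resulting 21×14 matrix has rank 13, and its Smith normal form has invariant factors (1,1,1,1,1,1,1,1,1,1,1,1,1).

Now H_k = ker ∂_k / im ∂_{k+1}, so:

  H_0: rank C_0 − rank ∂_1 = 7 − 6 = 1, and the invariant factors of ∂_1 are all 1, so H_0 = Z.
  H_1: rank ker ∂_1 − rank ∂_2 = (21 − 6) − 13 = 2, and the invariant factors of ∂_2 are all 1, so H_1 = Z^2.
  H_2: rank ker ∂_2 − rank ∂_3 = (14 − 13) − 0 = 1, and there is no ∂_3, so H_2 = Z.

As a check, the Euler characteristic is 7 − 21 + 14 = 0, which agrees with 1 − 2 + 1 = 0.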